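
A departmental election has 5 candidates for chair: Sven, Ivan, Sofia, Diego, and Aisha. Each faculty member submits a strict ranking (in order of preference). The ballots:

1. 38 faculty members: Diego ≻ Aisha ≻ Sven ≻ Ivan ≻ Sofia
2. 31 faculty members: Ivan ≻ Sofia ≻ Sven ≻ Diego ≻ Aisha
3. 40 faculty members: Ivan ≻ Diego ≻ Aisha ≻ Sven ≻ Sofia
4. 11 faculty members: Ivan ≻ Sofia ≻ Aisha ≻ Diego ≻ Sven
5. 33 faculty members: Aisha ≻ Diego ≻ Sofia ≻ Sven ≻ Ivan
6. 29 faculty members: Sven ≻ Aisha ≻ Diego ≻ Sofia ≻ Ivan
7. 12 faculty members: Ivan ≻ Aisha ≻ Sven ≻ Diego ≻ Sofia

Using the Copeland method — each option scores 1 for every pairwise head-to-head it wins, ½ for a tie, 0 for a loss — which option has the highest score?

Diego

Sven: beats Ivan and Sofia; loses to Diego and Aisha → score 2.
Ivan: beats Sofia; loses to Sven, Diego, and Aisha → score 1.
Sofia: loses to Sven, Ivan, Diego, and Aisha → score 0.
Diego: beats Sven, Ivan, Sofia, and Aisha → score 4.
Aisha: beats Sven, Ivan, and Sofia; loses to Diego → score 3.
Diego has the best pairwise record.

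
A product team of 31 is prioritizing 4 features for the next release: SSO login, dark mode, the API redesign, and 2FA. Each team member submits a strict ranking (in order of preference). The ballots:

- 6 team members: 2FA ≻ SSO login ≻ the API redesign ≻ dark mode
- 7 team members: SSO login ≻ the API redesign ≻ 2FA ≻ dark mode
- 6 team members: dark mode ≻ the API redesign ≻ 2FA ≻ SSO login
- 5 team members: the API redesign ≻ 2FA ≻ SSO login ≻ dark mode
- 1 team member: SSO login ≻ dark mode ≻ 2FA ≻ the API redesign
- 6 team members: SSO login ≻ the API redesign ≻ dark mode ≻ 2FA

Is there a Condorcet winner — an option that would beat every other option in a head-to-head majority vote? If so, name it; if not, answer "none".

Checking pairwise contests:
2FA beats SSO login 17–14.
SSO login beats dark mode 25–6.
SSO login beats the API redesign 20–11.
the API redesign beats 2FA 24–7.
Every option loses at least one head-to-head, so there is no Condorcet winner.

none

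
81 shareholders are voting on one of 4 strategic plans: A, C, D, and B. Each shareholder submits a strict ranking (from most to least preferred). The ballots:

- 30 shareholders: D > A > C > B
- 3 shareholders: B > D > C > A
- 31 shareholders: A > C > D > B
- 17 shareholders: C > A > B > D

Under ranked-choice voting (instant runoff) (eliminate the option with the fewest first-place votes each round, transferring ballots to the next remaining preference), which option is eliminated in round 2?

Round 1: A 31, C 17, D 30, B 3. Eliminate B.
Round 2: A 31, C 17, D 33. Eliminate C.

C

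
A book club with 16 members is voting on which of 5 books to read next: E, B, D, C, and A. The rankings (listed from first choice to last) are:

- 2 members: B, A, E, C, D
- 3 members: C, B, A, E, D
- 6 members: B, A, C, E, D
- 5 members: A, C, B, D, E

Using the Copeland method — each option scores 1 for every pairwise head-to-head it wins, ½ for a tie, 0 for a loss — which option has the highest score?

E: beats D; loses to B, C, and A → score 1.
B: beats E, D, and A; ties C → score 3.5.
D: loses to E, B, C, and A → score 0.
C: beats E and D; ties B; loses to A → score 2.5.
A: beats E, D, and C; loses to B → score 3.
B has the best pairwise record.

B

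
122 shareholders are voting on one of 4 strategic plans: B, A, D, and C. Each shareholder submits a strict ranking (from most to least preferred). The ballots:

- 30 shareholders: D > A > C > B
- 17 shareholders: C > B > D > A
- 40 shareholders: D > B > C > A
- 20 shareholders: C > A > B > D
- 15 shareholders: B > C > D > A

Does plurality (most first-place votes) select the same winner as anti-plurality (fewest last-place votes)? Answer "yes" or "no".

Plurality — first-place votes: B 15, A 0, D 70, C 37. Winner: D.
Anti-plurality — last-place votes: B 30, A 72, D 20, C 0. Winner: C.
The two methods disagree.

no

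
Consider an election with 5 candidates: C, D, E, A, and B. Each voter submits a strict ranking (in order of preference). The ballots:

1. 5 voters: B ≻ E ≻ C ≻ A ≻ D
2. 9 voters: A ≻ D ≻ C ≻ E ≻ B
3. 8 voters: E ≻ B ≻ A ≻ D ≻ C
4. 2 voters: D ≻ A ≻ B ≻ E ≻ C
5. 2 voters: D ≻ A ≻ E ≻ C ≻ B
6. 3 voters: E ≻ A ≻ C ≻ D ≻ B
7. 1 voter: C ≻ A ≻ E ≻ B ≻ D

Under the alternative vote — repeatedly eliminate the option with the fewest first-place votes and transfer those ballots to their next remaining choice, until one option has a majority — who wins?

Round 1: C 1, D 4, E 11, A 9, B 5. Eliminate C.
Round 2: D 4, E 11, A 10, B 5. Eliminate D.
Round 3: E 11, A 14, B 5. Eliminate B.
Round 4: E 16, A 14. E has a majority.

E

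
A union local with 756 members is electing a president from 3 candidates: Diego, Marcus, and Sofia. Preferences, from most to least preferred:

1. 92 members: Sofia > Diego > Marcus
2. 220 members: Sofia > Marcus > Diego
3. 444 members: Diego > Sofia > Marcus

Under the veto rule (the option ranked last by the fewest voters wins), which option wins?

Last-place votes: Diego 220, Marcus 536, Sofia 0.
Sofia is ranked last by the fewest voters, so Sofia wins.

Sofia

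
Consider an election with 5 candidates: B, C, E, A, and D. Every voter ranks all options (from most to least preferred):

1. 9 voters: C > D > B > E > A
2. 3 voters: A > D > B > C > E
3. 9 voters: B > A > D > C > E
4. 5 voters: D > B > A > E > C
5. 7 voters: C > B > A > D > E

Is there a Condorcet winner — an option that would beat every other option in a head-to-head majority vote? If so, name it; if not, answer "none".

Checking pairwise contests:
D beats B 17–16.
B beats C 17–16.
B beats E 33–0.
B beats A 30–3.
A beats D 19–14.
Every option loses at least one head-to-head, so there is no Condorcet winner.

none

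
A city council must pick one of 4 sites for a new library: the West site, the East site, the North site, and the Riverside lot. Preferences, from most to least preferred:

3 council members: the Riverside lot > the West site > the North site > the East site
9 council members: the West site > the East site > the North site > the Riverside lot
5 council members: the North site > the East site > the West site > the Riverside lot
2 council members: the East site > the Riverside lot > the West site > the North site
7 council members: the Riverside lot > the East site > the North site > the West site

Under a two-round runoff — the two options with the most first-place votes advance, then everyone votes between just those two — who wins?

the West site

Round 1 first-place votes: the West site 9, the East site 2, the North site 5, the Riverside lot 10.
the Riverside lot and the West site advance.
Runoff: the Riverside lot is preferred to the West site by 12 voters; the West site by 14.
the West site wins the runoff.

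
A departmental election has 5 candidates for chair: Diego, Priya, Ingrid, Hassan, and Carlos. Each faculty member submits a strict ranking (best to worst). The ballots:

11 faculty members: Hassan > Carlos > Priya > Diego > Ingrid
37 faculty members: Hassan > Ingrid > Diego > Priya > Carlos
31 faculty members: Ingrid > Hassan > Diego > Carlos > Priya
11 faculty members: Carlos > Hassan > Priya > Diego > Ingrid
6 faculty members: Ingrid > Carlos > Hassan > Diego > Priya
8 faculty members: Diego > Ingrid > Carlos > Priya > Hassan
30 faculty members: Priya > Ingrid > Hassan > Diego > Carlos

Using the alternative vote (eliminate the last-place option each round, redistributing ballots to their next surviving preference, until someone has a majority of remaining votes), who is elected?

Round 1: Diego 8, Priya 30, Ingrid 37, Hassan 48, Carlos 11. Eliminate Diego.
Round 2: Priya 30, Ingrid 45, Hassan 48, Carlos 11. Eliminate Carlos.
Round 3: Priya 30, Ingrid 45, Hassan 59. Eliminate Priya.
Round 4: Ingrid 75, Hassan 59. Ingrid has a majority.

Ingrid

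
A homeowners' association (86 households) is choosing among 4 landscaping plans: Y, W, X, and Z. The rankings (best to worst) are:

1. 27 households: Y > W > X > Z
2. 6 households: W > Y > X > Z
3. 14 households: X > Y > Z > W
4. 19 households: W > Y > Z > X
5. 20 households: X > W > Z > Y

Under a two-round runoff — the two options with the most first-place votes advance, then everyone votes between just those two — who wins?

Y

Round 1 first-place votes: Y 27, W 25, X 34, Z 0.
X and Y advance.
Runoff: X is preferred to Y by 34 voters; Y by 52.
Y wins the runoff.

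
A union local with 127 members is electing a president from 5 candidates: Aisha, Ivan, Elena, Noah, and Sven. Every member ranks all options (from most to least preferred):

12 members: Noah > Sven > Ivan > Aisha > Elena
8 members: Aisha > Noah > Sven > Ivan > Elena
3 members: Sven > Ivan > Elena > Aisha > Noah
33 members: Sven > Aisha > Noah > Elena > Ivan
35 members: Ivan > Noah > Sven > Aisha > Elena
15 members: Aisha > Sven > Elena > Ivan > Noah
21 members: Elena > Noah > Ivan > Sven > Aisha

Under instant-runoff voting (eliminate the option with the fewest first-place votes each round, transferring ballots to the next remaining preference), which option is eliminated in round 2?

Elena

Round 1: Aisha 23, Ivan 35, Elena 21, Noah 12, Sven 36. Eliminate Noah.
Round 2: Aisha 23, Ivan 35, Elena 21, Sven 48. Eliminate Elena.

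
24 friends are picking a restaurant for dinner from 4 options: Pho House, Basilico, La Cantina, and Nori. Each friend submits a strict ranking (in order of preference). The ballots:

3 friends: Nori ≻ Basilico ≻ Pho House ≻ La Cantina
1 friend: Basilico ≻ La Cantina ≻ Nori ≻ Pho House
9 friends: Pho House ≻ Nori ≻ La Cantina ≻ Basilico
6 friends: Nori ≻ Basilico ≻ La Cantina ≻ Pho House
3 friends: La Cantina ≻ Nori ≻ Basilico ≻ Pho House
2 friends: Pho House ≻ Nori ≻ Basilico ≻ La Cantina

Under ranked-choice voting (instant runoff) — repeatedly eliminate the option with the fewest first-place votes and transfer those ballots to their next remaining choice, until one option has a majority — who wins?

Round 1: Pho House 11, Basilico 1, La Cantina 3, Nori 9. Eliminate Basilico.
Round 2: Pho House 11, La Cantina 4, Nori 9. Eliminate La Cantina.
Round 3: Pho House 11, Nori 13. Nori has a majority.

Nori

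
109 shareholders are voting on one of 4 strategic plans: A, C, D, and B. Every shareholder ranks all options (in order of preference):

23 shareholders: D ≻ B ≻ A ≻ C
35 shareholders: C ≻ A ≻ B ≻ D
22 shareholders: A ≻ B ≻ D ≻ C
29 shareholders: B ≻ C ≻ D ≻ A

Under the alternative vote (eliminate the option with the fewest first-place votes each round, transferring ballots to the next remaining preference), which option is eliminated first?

A

Round 1: A 22, C 35, D 23, B 29. Eliminate A.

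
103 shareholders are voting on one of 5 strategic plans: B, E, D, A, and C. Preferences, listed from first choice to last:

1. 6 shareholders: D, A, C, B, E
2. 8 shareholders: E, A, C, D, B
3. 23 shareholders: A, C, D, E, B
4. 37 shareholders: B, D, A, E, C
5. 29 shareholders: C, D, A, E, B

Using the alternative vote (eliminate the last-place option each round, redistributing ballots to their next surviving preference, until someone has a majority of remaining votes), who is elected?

Round 1: B 37, E 8, D 6, A 23, C 29. Eliminate D.
Round 2: B 37, E 8, A 29, C 29. Eliminate E.
Round 3: B 37, A 37, C 29. Eliminate C.
Round 4: B 37, A 66. A has a majority.

A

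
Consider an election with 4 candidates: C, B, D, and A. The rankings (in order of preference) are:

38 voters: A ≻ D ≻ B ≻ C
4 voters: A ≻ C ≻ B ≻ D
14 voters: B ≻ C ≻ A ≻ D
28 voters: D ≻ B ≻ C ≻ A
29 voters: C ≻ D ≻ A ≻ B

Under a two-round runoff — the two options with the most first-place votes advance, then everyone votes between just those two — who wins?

C

Round 1 first-place votes: C 29, B 14, D 28, A 42.
A and C advance.
Runoff: A is preferred to C by 42 voters; C by 71.
C wins the runoff.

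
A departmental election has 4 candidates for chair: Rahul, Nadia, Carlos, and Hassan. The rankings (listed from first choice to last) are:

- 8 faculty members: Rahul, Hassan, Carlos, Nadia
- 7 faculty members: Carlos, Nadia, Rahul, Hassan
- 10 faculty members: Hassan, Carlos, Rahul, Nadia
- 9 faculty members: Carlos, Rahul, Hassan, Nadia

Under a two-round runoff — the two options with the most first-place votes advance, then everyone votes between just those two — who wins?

Round 1 first-place votes: Rahul 8, Nadia 0, Carlos 16, Hassan 10.
Carlos and Hassan advance.
Runoff: Carlos is preferred to Hassan by 16 voters; Hassan by 18.
Hassan wins the runoff.

Hassan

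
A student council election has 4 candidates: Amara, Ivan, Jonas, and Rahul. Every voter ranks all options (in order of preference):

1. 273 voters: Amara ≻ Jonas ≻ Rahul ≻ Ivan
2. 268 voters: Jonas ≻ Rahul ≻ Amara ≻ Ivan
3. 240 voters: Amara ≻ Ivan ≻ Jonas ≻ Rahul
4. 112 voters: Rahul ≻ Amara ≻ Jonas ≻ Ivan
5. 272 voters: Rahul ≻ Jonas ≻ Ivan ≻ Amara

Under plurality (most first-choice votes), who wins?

First-place votes: Amara 513, Ivan 0, Jonas 268, Rahul 384.
Amara has the most first-place votes.

Amara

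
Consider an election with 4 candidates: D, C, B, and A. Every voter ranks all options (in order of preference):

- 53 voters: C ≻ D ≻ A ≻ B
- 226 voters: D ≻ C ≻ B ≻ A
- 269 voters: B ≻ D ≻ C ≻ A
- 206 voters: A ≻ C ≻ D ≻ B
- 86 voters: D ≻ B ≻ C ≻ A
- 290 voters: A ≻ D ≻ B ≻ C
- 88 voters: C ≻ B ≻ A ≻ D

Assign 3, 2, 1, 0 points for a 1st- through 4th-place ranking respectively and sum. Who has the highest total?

D: 53·2 + 226·3 + 269·2 + 206·1 + 86·3 + 290·2 + 88·0 = 2366
C: 53·3 + 226·2 + 269·1 + 206·2 + 86·1 + 290·0 + 88·3 = 1642
B: 53·0 + 226·1 + 269·3 + 206·0 + 86·2 + 290·1 + 88·2 = 1671
A: 53·1 + 226·0 + 269·0 + 206·3 + 86·0 + 290·3 + 88·1 = 1629
D has the highest Borda score (2366).

D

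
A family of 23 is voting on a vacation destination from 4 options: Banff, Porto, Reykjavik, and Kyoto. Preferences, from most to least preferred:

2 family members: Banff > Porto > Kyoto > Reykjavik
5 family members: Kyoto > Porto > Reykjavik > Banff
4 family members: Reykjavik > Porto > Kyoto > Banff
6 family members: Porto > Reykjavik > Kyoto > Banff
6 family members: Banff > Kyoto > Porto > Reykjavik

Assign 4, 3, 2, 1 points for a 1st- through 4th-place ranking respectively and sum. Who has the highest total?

Banff: 2·4 + 5·1 + 4·1 + 6·1 + 6·4 = 47
Porto: 2·3 + 5·3 + 4·3 + 6·4 + 6·2 = 69
Reykjavik: 2·1 + 5·2 + 4·4 + 6·3 + 6·1 = 52
Kyoto: 2·2 + 5·4 + 4·2 + 6·2 + 6·3 = 62
Porto has the highest Borda score (69).

Porto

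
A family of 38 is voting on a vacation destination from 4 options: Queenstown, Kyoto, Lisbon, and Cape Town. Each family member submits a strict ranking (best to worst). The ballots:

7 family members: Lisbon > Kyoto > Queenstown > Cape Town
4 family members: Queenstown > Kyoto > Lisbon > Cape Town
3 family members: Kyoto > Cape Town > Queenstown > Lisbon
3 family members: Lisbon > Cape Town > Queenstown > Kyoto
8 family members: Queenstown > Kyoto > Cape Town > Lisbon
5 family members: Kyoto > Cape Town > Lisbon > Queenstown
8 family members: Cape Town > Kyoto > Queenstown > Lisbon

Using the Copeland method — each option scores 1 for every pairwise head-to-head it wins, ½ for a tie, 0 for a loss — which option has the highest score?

Kyoto

Queenstown: beats Lisbon; ties Cape Town; loses to Kyoto → score 1.5.
Kyoto: beats Queenstown, Lisbon, and Cape Town → score 3.
Lisbon: loses to Queenstown, Kyoto, and Cape Town → score 0.
Cape Town: beats Lisbon; ties Queenstown; loses to Kyoto → score 1.5.
Kyoto has the best pairwise record.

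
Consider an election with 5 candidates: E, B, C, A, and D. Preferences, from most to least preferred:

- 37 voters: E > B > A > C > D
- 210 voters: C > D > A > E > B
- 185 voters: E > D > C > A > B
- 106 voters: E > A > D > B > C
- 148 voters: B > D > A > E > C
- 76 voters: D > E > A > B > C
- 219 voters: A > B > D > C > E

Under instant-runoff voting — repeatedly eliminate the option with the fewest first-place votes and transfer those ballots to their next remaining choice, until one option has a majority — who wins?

A

Round 1: E 328, B 148, C 210, A 219, D 76. Eliminate D.
Round 2: E 404, B 148, C 210, A 219. Eliminate B.
Round 3: E 404, C 210, A 367. Eliminate C.
Round 4: E 404, A 577. A has a majority.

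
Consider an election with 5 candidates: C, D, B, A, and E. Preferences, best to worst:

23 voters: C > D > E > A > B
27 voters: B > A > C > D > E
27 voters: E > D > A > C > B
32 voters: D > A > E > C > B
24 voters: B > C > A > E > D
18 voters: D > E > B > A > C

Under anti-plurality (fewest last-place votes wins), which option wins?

Last-place votes: C 18, D 24, B 82, A 0, E 27.
A is ranked last by the fewest voters, so A wins.

A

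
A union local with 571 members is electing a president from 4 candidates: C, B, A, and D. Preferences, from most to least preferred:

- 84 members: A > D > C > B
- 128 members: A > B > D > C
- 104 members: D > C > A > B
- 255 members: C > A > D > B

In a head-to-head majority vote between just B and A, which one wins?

Voters preferring B to A: 0; preferring A to B: 571.
A wins the head-to-head.

A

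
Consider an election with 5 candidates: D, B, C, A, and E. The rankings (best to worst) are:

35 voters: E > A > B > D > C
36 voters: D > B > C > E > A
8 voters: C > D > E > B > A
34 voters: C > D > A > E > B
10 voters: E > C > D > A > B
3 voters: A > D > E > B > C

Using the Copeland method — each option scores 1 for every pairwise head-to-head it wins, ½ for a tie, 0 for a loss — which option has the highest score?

D: beats B, C, A, and E → score 4.
B: beats C; loses to D, A, and E → score 1.
C: beats A and E; loses to D and B → score 2.
A: beats B; loses to D, C, and E → score 1.
E: beats B and A; loses to D and C → score 2.
D has the best pairwise record.

D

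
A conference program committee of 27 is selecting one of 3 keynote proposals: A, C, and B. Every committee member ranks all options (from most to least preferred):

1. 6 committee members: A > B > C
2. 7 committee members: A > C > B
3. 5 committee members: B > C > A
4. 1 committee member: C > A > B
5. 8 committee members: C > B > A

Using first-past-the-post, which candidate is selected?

A

First-place votes: A 13, C 9, B 5.
A has the most first-place votes.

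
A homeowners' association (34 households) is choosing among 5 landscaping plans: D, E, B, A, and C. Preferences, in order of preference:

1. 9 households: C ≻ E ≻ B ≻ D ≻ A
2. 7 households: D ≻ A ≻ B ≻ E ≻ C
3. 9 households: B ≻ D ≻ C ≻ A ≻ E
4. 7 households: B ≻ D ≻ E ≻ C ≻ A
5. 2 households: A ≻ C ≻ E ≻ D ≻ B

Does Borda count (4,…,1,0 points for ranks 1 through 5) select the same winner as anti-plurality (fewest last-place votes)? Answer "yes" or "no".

no

Borda — scores: D 87, E 52, B 96, A 38, C 67. Winner: B.
Anti-plurality — last-place votes: D 0, E 9, B 2, A 16, C 7. Winner: D.
The two methods disagree.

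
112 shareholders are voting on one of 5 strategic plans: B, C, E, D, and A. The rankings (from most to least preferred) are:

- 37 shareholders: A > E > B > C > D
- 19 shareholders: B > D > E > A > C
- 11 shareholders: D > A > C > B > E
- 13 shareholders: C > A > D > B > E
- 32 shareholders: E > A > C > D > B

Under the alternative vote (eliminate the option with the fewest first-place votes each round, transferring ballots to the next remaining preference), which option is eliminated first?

D

Round 1: B 19, C 13, E 32, D 11, A 37. Eliminate D.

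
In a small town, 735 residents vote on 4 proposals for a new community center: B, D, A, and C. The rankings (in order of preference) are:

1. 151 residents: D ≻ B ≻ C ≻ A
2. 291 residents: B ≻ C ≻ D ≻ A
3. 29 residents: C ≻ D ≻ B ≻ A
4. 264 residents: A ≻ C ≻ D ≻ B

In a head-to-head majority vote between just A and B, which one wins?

Voters preferring A to B: 264; preferring B to A: 471.
B wins the head-to-head.

B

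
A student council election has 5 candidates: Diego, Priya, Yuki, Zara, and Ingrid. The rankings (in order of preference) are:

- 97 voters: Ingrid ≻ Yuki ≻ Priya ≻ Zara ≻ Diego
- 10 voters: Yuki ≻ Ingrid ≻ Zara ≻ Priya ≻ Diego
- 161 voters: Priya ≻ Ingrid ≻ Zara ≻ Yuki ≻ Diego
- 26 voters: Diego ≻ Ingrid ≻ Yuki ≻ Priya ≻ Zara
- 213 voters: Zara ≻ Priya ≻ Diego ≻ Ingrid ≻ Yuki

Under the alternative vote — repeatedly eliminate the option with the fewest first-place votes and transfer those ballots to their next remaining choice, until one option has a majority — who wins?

Priya

Round 1: Diego 26, Priya 161, Yuki 10, Zara 213, Ingrid 97. Eliminate Yuki.
Round 2: Diego 26, Priya 161, Zara 213, Ingrid 107. Eliminate Diego.
Round 3: Priya 161, Zara 213, Ingrid 133. Eliminate Ingrid.
Round 4: Priya 284, Zara 223. Priya has a majority.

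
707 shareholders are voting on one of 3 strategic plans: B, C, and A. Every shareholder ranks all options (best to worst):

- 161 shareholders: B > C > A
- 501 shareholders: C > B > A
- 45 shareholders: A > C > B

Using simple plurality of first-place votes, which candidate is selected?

C

First-place votes: B 161, C 501, A 45.
C has the most first-place votes.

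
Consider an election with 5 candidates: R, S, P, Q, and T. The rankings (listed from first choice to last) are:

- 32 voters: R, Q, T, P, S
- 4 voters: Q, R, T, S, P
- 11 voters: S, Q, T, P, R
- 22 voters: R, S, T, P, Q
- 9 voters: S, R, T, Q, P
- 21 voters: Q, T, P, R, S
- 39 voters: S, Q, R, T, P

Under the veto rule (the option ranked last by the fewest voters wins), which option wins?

Last-place votes: R 11, S 53, P 52, Q 22, T 0.
T is ranked last by the fewest voters, so T wins.

T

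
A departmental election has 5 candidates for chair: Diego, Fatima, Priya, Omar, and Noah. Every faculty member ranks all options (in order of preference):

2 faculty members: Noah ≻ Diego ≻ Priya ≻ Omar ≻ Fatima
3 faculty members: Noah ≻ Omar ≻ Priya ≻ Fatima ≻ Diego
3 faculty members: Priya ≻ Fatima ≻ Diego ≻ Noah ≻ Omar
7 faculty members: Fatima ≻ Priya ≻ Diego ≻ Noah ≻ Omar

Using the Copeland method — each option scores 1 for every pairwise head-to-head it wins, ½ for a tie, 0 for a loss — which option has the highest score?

Priya

Diego: beats Omar and Noah; loses to Fatima and Priya → score 2.
Fatima: beats Diego, Omar, and Noah; loses to Priya → score 3.
Priya: beats Diego, Fatima, Omar, and Noah → score 4.
Omar: loses to Diego, Fatima, Priya, and Noah → score 0.
Noah: beats Omar; loses to Diego, Fatima, and Priya → score 1.
Priya has the best pairwise record.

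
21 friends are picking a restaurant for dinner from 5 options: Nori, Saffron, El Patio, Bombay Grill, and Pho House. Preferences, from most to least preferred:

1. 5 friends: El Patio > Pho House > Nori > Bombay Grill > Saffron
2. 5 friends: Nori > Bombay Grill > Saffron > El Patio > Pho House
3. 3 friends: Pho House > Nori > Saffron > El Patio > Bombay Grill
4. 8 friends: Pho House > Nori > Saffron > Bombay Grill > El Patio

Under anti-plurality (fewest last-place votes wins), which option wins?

Last-place votes: Nori 0, Saffron 5, El Patio 8, Bombay Grill 3, Pho House 5.
Nori is ranked last by the fewest voters, so Nori wins.

Nori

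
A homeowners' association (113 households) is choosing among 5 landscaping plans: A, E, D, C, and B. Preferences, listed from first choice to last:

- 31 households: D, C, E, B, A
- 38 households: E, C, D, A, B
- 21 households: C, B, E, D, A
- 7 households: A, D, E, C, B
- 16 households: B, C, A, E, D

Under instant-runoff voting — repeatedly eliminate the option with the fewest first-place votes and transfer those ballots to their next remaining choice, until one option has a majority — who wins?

E

Round 1: A 7, E 38, D 31, C 21, B 16. Eliminate A.
Round 2: E 38, D 38, C 21, B 16. Eliminate B.
Round 3: E 38, D 38, C 37. Eliminate C.
Round 4: E 75, D 38. E has a majority.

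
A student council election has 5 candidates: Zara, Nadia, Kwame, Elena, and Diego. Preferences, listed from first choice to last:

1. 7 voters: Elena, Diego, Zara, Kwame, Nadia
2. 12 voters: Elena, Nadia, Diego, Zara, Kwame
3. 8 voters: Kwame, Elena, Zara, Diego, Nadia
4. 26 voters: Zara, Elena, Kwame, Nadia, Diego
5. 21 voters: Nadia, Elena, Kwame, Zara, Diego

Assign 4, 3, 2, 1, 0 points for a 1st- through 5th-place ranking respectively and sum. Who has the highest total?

Zara: 7·2 + 12·1 + 8·2 + 26·4 + 21·1 = 167
Nadia: 7·0 + 12·3 + 8·0 + 26·1 + 21·4 = 146
Kwame: 7·1 + 12·0 + 8·4 + 26·2 + 21·2 = 133
Elena: 7·4 + 12·4 + 8·3 + 26·3 + 21·3 = 241
Diego: 7·3 + 12·2 + 8·1 + 26·0 + 21·0 = 53
Elena has the highest Borda score (241).

Elena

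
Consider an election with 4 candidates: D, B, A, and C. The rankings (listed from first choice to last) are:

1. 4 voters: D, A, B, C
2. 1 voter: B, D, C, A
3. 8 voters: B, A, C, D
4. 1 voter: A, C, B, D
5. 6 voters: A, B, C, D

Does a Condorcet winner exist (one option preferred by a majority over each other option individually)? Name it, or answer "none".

A

A vs D: 15–5 for A.
A vs B: 11–9 for A.
A vs C: 19–1 for A.
A beats every other option head-to-head.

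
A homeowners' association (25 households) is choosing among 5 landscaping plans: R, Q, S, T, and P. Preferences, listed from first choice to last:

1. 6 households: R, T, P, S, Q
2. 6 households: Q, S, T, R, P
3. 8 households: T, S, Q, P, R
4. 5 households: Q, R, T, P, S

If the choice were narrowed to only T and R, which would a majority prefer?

T

Voters preferring T to R: 14; preferring R to T: 11.
T wins the head-to-head.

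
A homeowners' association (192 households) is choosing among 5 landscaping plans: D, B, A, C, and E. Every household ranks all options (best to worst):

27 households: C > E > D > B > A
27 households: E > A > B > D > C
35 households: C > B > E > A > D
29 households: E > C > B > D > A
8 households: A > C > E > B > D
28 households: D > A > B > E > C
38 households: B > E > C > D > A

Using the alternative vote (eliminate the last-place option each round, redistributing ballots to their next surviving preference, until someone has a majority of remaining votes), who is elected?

C

Round 1: D 28, B 38, A 8, C 62, E 56. Eliminate A.
Round 2: D 28, B 38, C 70, E 56. Eliminate D.
Round 3: B 66, C 70, E 56. Eliminate E.
Round 4: B 93, C 99. C has a majority.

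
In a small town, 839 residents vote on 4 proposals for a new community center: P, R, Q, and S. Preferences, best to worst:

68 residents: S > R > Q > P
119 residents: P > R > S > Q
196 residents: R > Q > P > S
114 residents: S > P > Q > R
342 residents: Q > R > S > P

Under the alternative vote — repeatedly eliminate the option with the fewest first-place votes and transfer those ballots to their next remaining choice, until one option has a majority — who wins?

Round 1: P 119, R 196, Q 342, S 182. Eliminate P.
Round 2: R 315, Q 342, S 182. Eliminate S.
Round 3: R 383, Q 456. Q has a majority.

Q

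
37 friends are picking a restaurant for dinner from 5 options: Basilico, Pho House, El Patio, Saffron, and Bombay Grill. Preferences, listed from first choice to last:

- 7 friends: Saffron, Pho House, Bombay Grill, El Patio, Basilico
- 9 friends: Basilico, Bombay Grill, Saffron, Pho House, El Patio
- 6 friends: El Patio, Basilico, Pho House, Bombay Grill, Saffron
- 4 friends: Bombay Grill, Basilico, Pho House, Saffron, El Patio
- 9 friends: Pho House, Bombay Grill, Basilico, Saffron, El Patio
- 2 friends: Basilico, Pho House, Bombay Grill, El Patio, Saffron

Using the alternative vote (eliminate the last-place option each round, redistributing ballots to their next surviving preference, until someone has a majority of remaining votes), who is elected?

Round 1: Basilico 11, Pho House 9, El Patio 6, Saffron 7, Bombay Grill 4. Eliminate Bombay Grill.
Round 2: Basilico 15, Pho House 9, El Patio 6, Saffron 7. Eliminate El Patio.
Round 3: Basilico 21, Pho House 9, Saffron 7. Basilico has a majority.

Basilico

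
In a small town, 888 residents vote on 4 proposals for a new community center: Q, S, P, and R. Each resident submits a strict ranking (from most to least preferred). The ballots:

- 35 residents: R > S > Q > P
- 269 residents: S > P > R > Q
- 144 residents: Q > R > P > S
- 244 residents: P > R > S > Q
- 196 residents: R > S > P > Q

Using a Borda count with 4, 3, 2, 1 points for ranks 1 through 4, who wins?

Q: 35·2 + 269·1 + 144·4 + 244·1 + 196·1 = 1355
S: 35·3 + 269·4 + 144·1 + 244·2 + 196·3 = 2401
P: 35·1 + 269·3 + 144·2 + 244·4 + 196·2 = 2498
R: 35·4 + 269·2 + 144·3 + 244·3 + 196·4 = 2626
R has the highest Borda score (2626).

R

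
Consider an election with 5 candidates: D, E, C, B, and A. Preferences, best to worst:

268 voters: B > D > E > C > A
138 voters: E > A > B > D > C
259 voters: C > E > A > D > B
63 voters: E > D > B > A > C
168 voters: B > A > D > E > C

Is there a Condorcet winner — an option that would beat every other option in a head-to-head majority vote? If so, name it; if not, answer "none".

E

E vs D: 460–436 for E.
E vs C: 637–259 for E.
E vs B: 460–436 for E.
E vs A: 728–168 for E.
E beats every other option head-to-head.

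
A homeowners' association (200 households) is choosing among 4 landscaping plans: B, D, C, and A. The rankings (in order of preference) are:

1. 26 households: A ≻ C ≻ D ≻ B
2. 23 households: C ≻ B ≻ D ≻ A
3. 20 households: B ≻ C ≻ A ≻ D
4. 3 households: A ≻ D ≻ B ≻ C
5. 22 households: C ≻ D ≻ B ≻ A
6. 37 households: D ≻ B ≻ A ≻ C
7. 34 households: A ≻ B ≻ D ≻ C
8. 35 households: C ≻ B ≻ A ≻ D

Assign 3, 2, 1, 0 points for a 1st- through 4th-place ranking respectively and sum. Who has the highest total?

B: 26·0 + 23·2 + 20·3 + 3·1 + 22·1 + 37·2 + 34·2 + 35·2 = 343
D: 26·1 + 23·1 + 20·0 + 3·2 + 22·2 + 37·3 + 34·1 + 35·0 = 244
C: 26·2 + 23·3 + 20·2 + 3·0 + 22·3 + 37·0 + 34·0 + 35·3 = 332
A: 26·3 + 23·0 + 20·1 + 3·3 + 22·0 + 37·1 + 34·3 + 35·1 = 281
B has the highest Borda score (343).

B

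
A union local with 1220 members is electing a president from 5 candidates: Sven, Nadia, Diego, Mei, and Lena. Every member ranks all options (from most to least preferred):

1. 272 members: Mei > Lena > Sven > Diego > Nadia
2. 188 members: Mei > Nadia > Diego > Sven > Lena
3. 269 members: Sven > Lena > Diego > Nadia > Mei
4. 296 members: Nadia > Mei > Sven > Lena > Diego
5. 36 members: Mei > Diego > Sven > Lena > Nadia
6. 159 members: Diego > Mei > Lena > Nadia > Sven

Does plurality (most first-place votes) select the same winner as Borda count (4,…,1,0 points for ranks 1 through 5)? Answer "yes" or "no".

yes

Plurality — first-place votes: Sven 269, Nadia 296, Diego 159, Mei 496, Lena 0. Winner: Mei.
Borda — scores: Sven 2472, Nadia 2176, Diego 1930, Mei 3349, Lena 2273. Winner: Mei.
The two methods agree.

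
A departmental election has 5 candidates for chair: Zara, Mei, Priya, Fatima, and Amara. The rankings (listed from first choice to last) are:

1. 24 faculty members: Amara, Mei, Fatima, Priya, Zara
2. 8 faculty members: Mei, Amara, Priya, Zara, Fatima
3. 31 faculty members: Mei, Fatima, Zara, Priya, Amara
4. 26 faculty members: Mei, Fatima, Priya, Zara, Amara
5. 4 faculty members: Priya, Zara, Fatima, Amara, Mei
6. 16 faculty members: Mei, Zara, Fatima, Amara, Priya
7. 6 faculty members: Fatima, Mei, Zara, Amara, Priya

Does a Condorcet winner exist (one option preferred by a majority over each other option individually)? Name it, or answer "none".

Mei vs Zara: 111–4 for Mei.
Mei vs Priya: 111–4 for Mei.
Mei vs Fatima: 105–10 for Mei.
Mei vs Amara: 87–28 for Mei.
Mei beats every other option head-to-head.

Mei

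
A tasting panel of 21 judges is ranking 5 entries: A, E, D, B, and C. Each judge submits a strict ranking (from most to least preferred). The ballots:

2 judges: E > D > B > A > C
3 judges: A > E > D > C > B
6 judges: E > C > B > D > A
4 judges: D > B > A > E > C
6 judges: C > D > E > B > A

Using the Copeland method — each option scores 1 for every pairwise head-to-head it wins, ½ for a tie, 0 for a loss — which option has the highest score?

A: loses to E, D, B, and C → score 0.
E: beats A, D, B, and C → score 4.
D: beats A and B; loses to E and C → score 2.
B: beats A; loses to E, D, and C → score 1.
C: beats A, D, and B; loses to E → score 3.
E has the best pairwise record.

E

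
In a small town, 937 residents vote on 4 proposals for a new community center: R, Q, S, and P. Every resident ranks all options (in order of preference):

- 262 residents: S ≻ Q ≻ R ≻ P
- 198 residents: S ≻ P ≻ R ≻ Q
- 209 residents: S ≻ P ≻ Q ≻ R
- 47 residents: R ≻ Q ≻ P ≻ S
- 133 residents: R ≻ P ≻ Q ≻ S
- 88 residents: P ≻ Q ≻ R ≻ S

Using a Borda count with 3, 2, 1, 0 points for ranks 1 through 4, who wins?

R: 262·1 + 198·1 + 209·0 + 47·3 + 133·3 + 88·1 = 1088
Q: 262·2 + 198·0 + 209·1 + 47·2 + 133·1 + 88·2 = 1136
S: 262·3 + 198·3 + 209·3 + 47·0 + 133·0 + 88·0 = 2007
P: 262·0 + 198·2 + 209·2 + 47·1 + 133·2 + 88·3 = 1391
S has the highest Borda score (2007).

S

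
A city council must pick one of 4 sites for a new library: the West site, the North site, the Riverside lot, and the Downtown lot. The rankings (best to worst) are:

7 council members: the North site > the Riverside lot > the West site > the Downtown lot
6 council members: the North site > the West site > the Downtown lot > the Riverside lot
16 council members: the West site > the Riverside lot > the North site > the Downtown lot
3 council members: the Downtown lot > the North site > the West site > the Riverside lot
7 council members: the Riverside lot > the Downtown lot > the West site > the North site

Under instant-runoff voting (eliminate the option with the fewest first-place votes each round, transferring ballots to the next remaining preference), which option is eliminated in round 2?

Round 1: the West site 16, the North site 13, the Riverside lot 7, the Downtown lot 3. Eliminate the Downtown lot.
Round 2: the West site 16, the North site 16, the Riverside lot 7. Eliminate the Riverside lot.

the Riverside lot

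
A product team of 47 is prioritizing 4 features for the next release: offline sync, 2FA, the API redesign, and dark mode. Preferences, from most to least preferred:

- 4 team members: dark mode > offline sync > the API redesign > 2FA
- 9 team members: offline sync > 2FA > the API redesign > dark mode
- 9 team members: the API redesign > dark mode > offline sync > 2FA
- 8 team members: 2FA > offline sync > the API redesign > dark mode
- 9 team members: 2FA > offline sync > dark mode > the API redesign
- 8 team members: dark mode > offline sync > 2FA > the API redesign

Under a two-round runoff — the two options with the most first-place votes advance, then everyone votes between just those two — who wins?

2FA

Round 1 first-place votes: offline sync 9, 2FA 17, the API redesign 9, dark mode 12.
2FA and dark mode advance.
Runoff: 2FA is preferred to dark mode by 26 voters; dark mode by 21.
2FA wins the runoff.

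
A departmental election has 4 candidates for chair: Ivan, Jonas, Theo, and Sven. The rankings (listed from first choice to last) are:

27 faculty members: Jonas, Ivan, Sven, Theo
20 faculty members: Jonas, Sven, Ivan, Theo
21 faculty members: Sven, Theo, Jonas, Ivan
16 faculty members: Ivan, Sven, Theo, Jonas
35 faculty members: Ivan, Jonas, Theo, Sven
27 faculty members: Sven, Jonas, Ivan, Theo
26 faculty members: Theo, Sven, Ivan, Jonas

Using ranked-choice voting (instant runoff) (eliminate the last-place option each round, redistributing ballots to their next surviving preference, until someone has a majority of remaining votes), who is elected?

Round 1: Ivan 51, Jonas 47, Theo 26, Sven 48. Eliminate Theo.
Round 2: Ivan 51, Jonas 47, Sven 74. Eliminate Jonas.
Round 3: Ivan 78, Sven 94. Sven has a majority.

Sven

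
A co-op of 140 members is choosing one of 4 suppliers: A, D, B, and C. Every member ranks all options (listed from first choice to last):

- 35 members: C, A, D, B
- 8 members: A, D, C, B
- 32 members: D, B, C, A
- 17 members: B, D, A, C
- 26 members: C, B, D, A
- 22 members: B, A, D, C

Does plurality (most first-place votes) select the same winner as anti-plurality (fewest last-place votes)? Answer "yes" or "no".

Plurality — first-place votes: A 8, D 32, B 39, C 61. Winner: C.
Anti-plurality — last-place votes: A 58, D 0, B 43, C 39. Winner: D.
The two methods disagree.

no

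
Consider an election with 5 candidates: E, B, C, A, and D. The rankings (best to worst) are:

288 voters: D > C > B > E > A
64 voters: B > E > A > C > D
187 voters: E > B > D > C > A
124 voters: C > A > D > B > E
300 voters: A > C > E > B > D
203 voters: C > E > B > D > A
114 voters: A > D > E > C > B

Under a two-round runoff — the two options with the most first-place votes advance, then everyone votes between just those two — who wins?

C

Round 1 first-place votes: E 187, B 64, C 327, A 414, D 288.
A and C advance.
Runoff: A is preferred to C by 478 voters; C by 802.
C wins the runoff.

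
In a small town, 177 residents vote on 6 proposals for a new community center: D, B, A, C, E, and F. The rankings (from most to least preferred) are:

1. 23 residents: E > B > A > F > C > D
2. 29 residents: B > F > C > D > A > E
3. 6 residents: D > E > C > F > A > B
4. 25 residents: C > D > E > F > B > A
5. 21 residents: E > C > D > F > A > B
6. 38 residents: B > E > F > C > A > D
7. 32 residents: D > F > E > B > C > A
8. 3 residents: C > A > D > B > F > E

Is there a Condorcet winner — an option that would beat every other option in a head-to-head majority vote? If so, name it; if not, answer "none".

none

Checking pairwise contests:
B beats D 90–87.
E beats B 107–70.
D beats A 113–64.
B beats C 122–55.
D beats E 95–82.
B beats F 93–84.
Every option loses at least one head-to-head, so there is no Condorcet winner.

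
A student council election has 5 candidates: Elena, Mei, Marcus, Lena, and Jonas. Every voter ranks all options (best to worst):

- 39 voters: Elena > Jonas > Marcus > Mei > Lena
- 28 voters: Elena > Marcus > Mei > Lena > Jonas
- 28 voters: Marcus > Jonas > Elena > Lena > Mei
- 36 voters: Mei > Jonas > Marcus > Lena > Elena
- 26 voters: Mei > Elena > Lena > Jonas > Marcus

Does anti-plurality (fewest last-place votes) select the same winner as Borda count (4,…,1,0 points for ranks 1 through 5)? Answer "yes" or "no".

no

Anti-plurality — last-place votes: Elena 36, Mei 28, Marcus 26, Lena 39, Jonas 28. Winner: Marcus.
Borda — scores: Elena 402, Mei 343, Marcus 346, Lena 144, Jonas 335. Winner: Elena.
The two methods disagree.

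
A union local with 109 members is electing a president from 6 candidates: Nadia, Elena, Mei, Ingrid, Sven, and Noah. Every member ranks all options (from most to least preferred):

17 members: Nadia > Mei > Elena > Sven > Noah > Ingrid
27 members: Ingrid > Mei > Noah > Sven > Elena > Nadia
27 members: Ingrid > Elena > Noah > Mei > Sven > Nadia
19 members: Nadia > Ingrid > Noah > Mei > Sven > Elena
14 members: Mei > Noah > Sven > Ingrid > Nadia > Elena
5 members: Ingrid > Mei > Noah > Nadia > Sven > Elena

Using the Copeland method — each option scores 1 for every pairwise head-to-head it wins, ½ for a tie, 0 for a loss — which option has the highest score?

Ingrid

Nadia: beats Elena; loses to Mei, Ingrid, Sven, and Noah → score 1.
Elena: loses to Nadia, Mei, Ingrid, Sven, and Noah → score 0.
Mei: beats Nadia, Elena, Sven, and Noah; loses to Ingrid → score 4.
Ingrid: beats Nadia, Elena, Mei, Sven, and Noah → score 5.
Sven: beats Nadia and Elena; loses to Mei, Ingrid, and Noah → score 2.
Noah: beats Nadia, Elena, and Sven; loses to Mei and Ingrid → score 3.
Ingrid has the best pairwise record.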